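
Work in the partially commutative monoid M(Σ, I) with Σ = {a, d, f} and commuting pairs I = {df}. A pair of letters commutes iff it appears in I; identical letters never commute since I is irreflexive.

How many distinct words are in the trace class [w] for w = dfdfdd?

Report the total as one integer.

drop 0:d onto floor
drop 1:f onto floor
drop 2:d onto {0:d}
drop 3:f onto {1:f}
drop 4:d onto {2:d}
drop 5:d onto {4:d}
ground layer = {0:d, 1:f}
drop-orders for the pieces not yet dropped (sum over which currently-grounded one goes next):
  1 to go: {3} 1  {5} 1
  2 to go: {1,3} 1  {3,5} 2  {4,5} 1
  3 to go: {1,3,5} 3  {2,4,5} 1  {3,4,5} 3
  4 to go: {0,2,4,5} 1  {1,3,4,5} 6  {2,3,4,5} 4
  if 0:d drops first: 10 orders
  if 1:f drops first: 5 orders
heap linearizations: 15

15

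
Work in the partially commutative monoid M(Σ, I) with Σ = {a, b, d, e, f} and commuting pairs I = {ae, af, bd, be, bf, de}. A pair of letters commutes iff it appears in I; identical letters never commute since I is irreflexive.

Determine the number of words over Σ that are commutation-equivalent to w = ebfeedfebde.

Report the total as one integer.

#0=e has no predecessor
#1=b has no predecessor
#2=f depends on [0:e]
#3=e depends on [2:f]
#4=e depends on [3:e]
#5=d depends on [2:f]
#6=f depends on [4:e, 5:d]
#7=e depends on [6:f]
#8=b depends on [1:b]
#9=d depends on [6:f]
#10=e depends on [7:e]
sources: [0:e, 1:b]
N(rest) = Σ N(rest − s) over sources s of rest; N(one piece) = 1:
  size 1 → [8]=1  [9]=1  [10]=1
  size 2 → [1,8]=1  [7,10]=1  [8,9]=2  [8,10]=2  [9,10]=2
  size 3 → [1,8,9]=3  [1,8,10]=3  [7,8,10]=3  [7,9,10]=3  [8,9,10]=6
  size 4 → [1,7,8,10]=6  [1,8,9,10]=12  [6,7,9,10]=3  [7,8,9,10]=12
  size 5 → [1,7,8,9,10]=30  [4,6,7,9,10]=3  [5,6,7,9,10]=3  [6,7,8,9,10]=15
  size 6 → [1,6,7,8,9,10]=45  [3,4,6,7,9,10]=3  [4,5,6,7,9,10]=6  [4,6,7,8,9,10]=18  [5,6,7,8,9,10]=18
  size 7 → [1,4,6,7,8,9,10]=63  [1,5,6,7,8,9,10]=63  [3,4,5,6,7,9,10]=9  [3,4,6,7,8,9,10]=21  [4,5,6,7,8,9,10]=42
  size 8 → [1,3,4,6,7,8,9,10]=84  [1,4,5,6,7,8,9,10]=168  [2,3,4,5,6,7,9,10]=9  [3,4,5,6,7,8,9,10]=72
  size 9 → [0,2,3,4,5,6,7,9,10]=9  [1,3,4,5,6,7,8,9,10]=324  [2,3,4,5,6,7,8,9,10]=81
  first=0(e) contributes 405
  first=1(b) contributes 90
|[w]| = 495

495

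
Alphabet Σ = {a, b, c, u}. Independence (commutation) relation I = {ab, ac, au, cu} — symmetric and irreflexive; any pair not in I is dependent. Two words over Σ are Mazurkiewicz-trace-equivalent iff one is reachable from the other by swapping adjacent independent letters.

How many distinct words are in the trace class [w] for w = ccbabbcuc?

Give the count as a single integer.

27

#0=c has no predecessor
#1=c depends on [0:c]
#2=b depends on [1:c]
#3=a has no predecessor
#4=b depends on [2:b]
#5=b depends on [4:b]
#6=c depends on [5:b]
#7=u depends on [5:b]
#8=c depends on [6:c]
sources: [0:c, 3:a]
N(rest) = Σ N(rest − s) over sources s of rest; N(one piece) = 1:
  size 1 → [3]=1  [7]=1  [8]=1
  size 2 → [3,7]=2  [3,8]=2  [6,8]=1  [7,8]=2
  size 3 → [3,6,8]=3  [3,7,8]=6  [6,7,8]=3
  size 4 → [3,6,7,8]=12  [5,6,7,8]=3
  size 5 → [3,5,6,7,8]=15  [4,5,6,7,8]=3
  size 6 → [2,4,5,6,7,8]=3  [3,4,5,6,7,8]=18
  size 7 → [1,2,4,5,6,7,8]=3  [2,3,4,5,6,7,8]=21
  first=0(c) contributes 24
  first=3(a) contributes 3
|[w]| = 27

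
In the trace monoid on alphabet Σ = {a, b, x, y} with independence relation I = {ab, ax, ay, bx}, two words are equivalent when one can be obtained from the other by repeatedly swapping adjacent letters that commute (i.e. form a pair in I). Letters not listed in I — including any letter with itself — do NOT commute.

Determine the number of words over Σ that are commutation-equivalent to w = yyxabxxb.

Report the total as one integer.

80

#0=y has no predecessor
#1=y depends on [0:y]
#2=x depends on [1:y]
#3=a has no predecessor
#4=b depends on [1:y]
#5=x depends on [2:x]
#6=x depends on [5:x]
#7=b depends on [4:b]
sources: [0:y, 3:a]
N(rest) = Σ N(rest − s) over sources s of rest; N(one piece) = 1:
  size 1 → [3]=1  [6]=1  [7]=1
  size 2 → [3,6]=2  [3,7]=2  [4,7]=1  [5,6]=1  [6,7]=2
  size 3 → [2,5,6]=1  [3,4,7]=3  [3,5,6]=3  [3,6,7]=6  [4,6,7]=3  [5,6,7]=3
  size 4 → [2,3,5,6]=4  [2,5,6,7]=4  [3,4,6,7]=12  [3,5,6,7]=12  [4,5,6,7]=6
  size 5 → [2,3,5,6,7]=20  [2,4,5,6,7]=10  [3,4,5,6,7]=30
  size 6 → [1,2,4,5,6,7]=10  [2,3,4,5,6,7]=60
  first=0(y) contributes 70
  first=3(a) contributes 10
|[w]| = 80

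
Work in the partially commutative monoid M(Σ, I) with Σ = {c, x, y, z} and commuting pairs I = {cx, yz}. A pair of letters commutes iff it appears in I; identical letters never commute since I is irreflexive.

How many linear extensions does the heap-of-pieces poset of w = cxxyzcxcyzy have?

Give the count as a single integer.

54

#0=c has no predecessor
#1=x has no predecessor
#2=x depends on [1:x]
#3=y depends on [0:c, 2:x]
#4=z depends on [0:c, 2:x]
#5=c depends on [3:y, 4:z]
#6=x depends on [3:y, 4:z]
#7=c depends on [5:c]
#8=y depends on [6:x, 7:c]
#9=z depends on [6:x, 7:c]
#10=y depends on [8:y]
sources: [0:c, 1:x]
N(rest) = Σ N(rest − s) over sources s of rest; N(one piece) = 1:
  size 1 → [9]=1  [10]=1
  size 2 → [8,10]=1  [9,10]=2
  size 3 → [8,9,10]=3
  size 4 → [6,8,9,10]=3  [7,8,9,10]=3
  size 5 → [5,7,8,9,10]=3  [6,7,8,9,10]=6
  size 6 → [5,6,7,8,9,10]=9
  size 7 → [3,5,6,7,8,9,10]=9  [4,5,6,7,8,9,10]=9
  size 8 → [3,4,5,6,7,8,9,10]=18
  size 9 → [0,3,4,5,6,7,8,9,10]=18  [2,3,4,5,6,7,8,9,10]=18
  first=0(c) contributes 18
  first=1(x) contributes 36
|[w]| = 54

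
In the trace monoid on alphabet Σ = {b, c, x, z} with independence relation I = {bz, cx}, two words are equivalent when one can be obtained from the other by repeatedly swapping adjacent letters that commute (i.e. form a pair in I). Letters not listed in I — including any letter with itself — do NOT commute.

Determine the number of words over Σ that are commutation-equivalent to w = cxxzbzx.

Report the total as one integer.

0(c) covers ∅
1(x) covers ∅
2(x) covers 1:x
3(z) covers 0:c, 2:x
4(b) covers 0:c, 2:x
5(z) covers 3:z
6(x) covers 4:b, 5:z
floor of heap: 0:c, 1:x
completions by unplaced set U, small U first (add the entries for U minus each lowest piece of U):
  |U|=1: {6}:1
  |U|=2: {4,6}:1  {5,6}:1
  |U|=3: {3,5,6}:1  {4,5,6}:2
  |U|=4: {3,4,5,6}:3
  |U|=5: {0,3,4,5,6}:3  {2,3,4,5,6}:3
  start at 0(c): 3
  start at 1(x): 6
sum over floor = 9

9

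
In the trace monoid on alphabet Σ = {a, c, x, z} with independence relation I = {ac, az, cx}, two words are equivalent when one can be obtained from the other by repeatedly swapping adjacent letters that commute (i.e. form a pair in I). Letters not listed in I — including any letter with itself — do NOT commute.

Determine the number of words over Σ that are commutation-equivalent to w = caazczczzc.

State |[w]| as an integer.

45

0(c) covers ∅
1(a) covers ∅
2(a) covers 1:a
3(z) covers 0:c
4(c) covers 3:z
5(z) covers 4:c
6(c) covers 5:z
7(z) covers 6:c
8(z) covers 7:z
9(c) covers 8:z
floor of heap: 0:c, 1:a
completions by unplaced set U, small U first (add the entries for U minus each lowest piece of U):
  |U|=1: {2}:1  {9}:1
  |U|=2: {1,2}:1  {2,9}:2  {8,9}:1
  |U|=3: {1,2,9}:3  {2,8,9}:3  {7,8,9}:1
  |U|=4: {1,2,8,9}:6  {2,7,8,9}:4  {6,7,8,9}:1
  |U|=5: {1,2,7,8,9}:10  {2,6,7,8,9}:5  {5,6,7,8,9}:1
  |U|=6: {1,2,6,7,8,9}:15  {2,5,6,7,8,9}:6  {4,5,6,7,8,9}:1
  |U|=7: {1,2,5,6,7,8,9}:21  {2,4,5,6,7,8,9}:7  {3,4,5,6,7,8,9}:1
  |U|=8: {0,3,4,5,6,7,8,9}:1  {1,2,4,5,6,7,8,9}:28  {2,3,4,5,6,7,8,9}:8
  start at 0(c): 36
  start at 1(a): 9
sum over floor = 45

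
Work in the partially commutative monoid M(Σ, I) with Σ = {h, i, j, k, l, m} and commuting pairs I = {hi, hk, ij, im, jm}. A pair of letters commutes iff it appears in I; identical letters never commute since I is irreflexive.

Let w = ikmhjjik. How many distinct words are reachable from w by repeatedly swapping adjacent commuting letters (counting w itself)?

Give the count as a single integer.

drop 0:i onto floor
drop 1:k onto {0:i}
drop 2:m onto {1:k}
drop 3:h onto {2:m}
drop 4:j onto {3:h}
drop 5:j onto {4:j}
drop 6:i onto {1:k}
drop 7:k onto {5:j, 6:i}
ground layer = {0:i}
drop-orders for the pieces not yet dropped (sum over which currently-grounded one goes next):
  1 to go: {7} 1
  2 to go: {5,7} 1  {6,7} 1
  3 to go: {4,5,7} 1  {5,6,7} 2
  4 to go: {3,4,5,7} 1  {4,5,6,7} 3
  5 to go: {2,3,4,5,7} 1  {3,4,5,6,7} 4
  6 to go: {2,3,4,5,6,7} 5
  if 0:i drops first: 5 orders

5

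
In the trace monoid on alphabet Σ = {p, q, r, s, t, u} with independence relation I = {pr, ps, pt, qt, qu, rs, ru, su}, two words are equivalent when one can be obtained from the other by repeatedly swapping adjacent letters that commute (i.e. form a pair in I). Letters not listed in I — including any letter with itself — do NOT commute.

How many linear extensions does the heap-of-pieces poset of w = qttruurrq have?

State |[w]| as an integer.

0(q) covers ∅
1(t) covers ∅
2(t) covers 1:t
3(r) covers 0:q, 2:t
4(u) covers 2:t
5(u) covers 4:u
6(r) covers 3:r
7(r) covers 6:r
8(q) covers 7:r
floor of heap: 0:q, 1:t
completions by unplaced set U, small U first (add the entries for U minus each lowest piece of U):
  |U|=1: {5}:1  {8}:1
  |U|=2: {4,5}:1  {5,8}:2  {7,8}:1
  |U|=3: {4,5,8}:3  {5,7,8}:3  {6,7,8}:1
  |U|=4: {3,6,7,8}:1  {4,5,7,8}:6  {5,6,7,8}:4
  |U|=5: {0,3,6,7,8}:1  {3,5,6,7,8}:5  {4,5,6,7,8}:10
  |U|=6: {0,3,5,6,7,8}:6  {3,4,5,6,7,8}:15
  |U|=7: {0,3,4,5,6,7,8}:21  {2,3,4,5,6,7,8}:15
  start at 0(q): 15
  start at 1(t): 36
sum over floor = 51

51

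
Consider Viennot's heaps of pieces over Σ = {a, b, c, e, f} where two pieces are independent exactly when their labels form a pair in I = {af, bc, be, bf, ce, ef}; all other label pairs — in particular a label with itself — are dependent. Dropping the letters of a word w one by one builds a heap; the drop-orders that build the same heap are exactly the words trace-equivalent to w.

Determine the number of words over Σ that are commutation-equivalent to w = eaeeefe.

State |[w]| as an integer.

0(e) covers ∅
1(a) covers 0:e
2(e) covers 1:a
3(e) covers 2:e
4(e) covers 3:e
5(f) covers ∅
6(e) covers 4:e
floor of heap: 0:e, 5:f
completions by unplaced set U, small U first (add the entries for U minus each lowest piece of U):
  |U|=1: {5}:1  {6}:1
  |U|=2: {4,6}:1  {5,6}:2
  |U|=3: {3,4,6}:1  {4,5,6}:3
  |U|=4: {2,3,4,6}:1  {3,4,5,6}:4
  |U|=5: {1,2,3,4,6}:1  {2,3,4,5,6}:5
  start at 0(e): 6
  start at 5(f): 1
sum over floor = 7

7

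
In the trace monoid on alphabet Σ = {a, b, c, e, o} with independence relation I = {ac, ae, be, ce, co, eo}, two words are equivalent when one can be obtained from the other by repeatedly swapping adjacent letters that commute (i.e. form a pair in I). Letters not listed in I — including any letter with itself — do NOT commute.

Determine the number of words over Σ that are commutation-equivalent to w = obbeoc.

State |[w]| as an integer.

0(o) covers ∅
1(b) covers 0:o
2(b) covers 1:b
3(e) covers ∅
4(o) covers 2:b
5(c) covers 2:b
floor of heap: 0:o, 3:e
completions by unplaced set U, small U first (add the entries for U minus each lowest piece of U):
  |U|=1: {3}:1  {4}:1  {5}:1
  |U|=2: {3,4}:2  {3,5}:2  {4,5}:2
  |U|=3: {2,4,5}:2  {3,4,5}:6
  |U|=4: {1,2,4,5}:2  {2,3,4,5}:8
  start at 0(o): 10
  start at 3(e): 2
sum over floor = 12

12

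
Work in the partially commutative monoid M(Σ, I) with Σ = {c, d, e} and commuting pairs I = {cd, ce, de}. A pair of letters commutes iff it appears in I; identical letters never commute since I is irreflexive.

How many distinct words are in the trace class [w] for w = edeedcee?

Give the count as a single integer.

piece 0:e — minimal
piece 1:d — minimal
piece 2:e rests on {0:e}
piece 3:e rests on {2:e}
piece 4:d rests on {1:d}
piece 5:c — minimal
piece 6:e rests on {3:e}
piece 7:e rests on {6:e}
minimal pieces: {0:e, 1:d, 5:c}
ways to finish when only these pieces remain (= sum over removing one remaining piece with nothing left below it):
  1 left: {4}→1  {5}→1  {7}→1
  2 left: {1,4}→1  {4,5}→2  {4,7}→2  {5,7}→2  {6,7}→1
  3 left: {1,4,5}→3  {1,4,7}→3  {3,6,7}→1  {4,5,7}→6  {4,6,7}→3  {5,6,7}→3
  4 left: {1,4,5,7}→12  {1,4,6,7}→6  {2,3,6,7}→1  {3,4,6,7}→4  {3,5,6,7}→4  {4,5,6,7}→12
  5 left: {0,2,3,6,7}→1  {1,3,4,6,7}→10  {1,4,5,6,7}→30  {2,3,4,6,7}→5  {2,3,5,6,7}→5  {3,4,5,6,7}→20
  6 left: {0,2,3,4,6,7}→6  {0,2,3,5,6,7}→6  {1,2,3,4,6,7}→15  {1,3,4,5,6,7}→60  {2,3,4,5,6,7}→30
  placing 0:e first → 105 extensions
  placing 1:d first → 42 extensions
  placing 5:c first → 21 extensions
total linear extensions = 168

168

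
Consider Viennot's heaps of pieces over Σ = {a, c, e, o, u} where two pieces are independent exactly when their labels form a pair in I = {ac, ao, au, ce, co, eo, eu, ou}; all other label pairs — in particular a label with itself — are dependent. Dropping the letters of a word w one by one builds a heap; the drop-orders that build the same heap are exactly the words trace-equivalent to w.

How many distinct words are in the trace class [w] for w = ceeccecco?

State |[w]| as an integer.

504

0(c) covers ∅
1(e) covers ∅
2(e) covers 1:e
3(c) covers 0:c
4(c) covers 3:c
5(e) covers 2:e
6(c) covers 4:c
7(c) covers 6:c
8(o) covers ∅
floor of heap: 0:c, 1:e, 8:o
completions by unplaced set U, small U first (add the entries for U minus each lowest piece of U):
  |U|=1: {5}:1  {7}:1  {8}:1
  |U|=2: {2,5}:1  {5,7}:2  {5,8}:2  {6,7}:1  {7,8}:2
  |U|=3: {1,2,5}:1  {2,5,7}:3  {2,5,8}:3  {4,6,7}:1  {5,6,7}:3  {5,7,8}:6  {6,7,8}:3
  |U|=4: {1,2,5,7}:4  {1,2,5,8}:4  {2,5,6,7}:6  {2,5,7,8}:12  {3,4,6,7}:1  {4,5,6,7}:4  {4,6,7,8}:4  {5,6,7,8}:12
  |U|=5: {0,3,4,6,7}:1  {1,2,5,6,7}:10  {1,2,5,7,8}:20  {2,4,5,6,7}:10  {2,5,6,7,8}:30  {3,4,5,6,7}:5  {3,4,6,7,8}:5  {4,5,6,7,8}:20
  |U|=6: {0,3,4,5,6,7}:6  {0,3,4,6,7,8}:6  {1,2,4,5,6,7}:20  {1,2,5,6,7,8}:60  {2,3,4,5,6,7}:15  {2,4,5,6,7,8}:60  {3,4,5,6,7,8}:30
  |U|=7: {0,2,3,4,5,6,7}:21  {0,3,4,5,6,7,8}:42  {1,2,3,4,5,6,7}:35  {1,2,4,5,6,7,8}:140  {2,3,4,5,6,7,8}:105
  start at 0(c): 280
  start at 1(e): 168
  start at 8(o): 56
sum over floor = 504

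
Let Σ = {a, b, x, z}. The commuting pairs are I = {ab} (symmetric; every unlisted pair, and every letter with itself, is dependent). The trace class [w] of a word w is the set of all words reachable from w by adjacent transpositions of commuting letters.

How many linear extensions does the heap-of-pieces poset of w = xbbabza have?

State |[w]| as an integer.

piece 0:x — minimal
piece 1:b rests on {0:x}
piece 2:b rests on {1:b}
piece 3:a rests on {0:x}
piece 4:b rests on {2:b}
piece 5:z rests on {3:a, 4:b}
piece 6:a rests on {5:z}
minimal pieces: {0:x}
ways to finish when only these pieces remain (= sum over removing one remaining piece with nothing left below it):
  1 left: {6}→1
  2 left: {5,6}→1
  3 left: {3,5,6}→1  {4,5,6}→1
  4 left: {2,4,5,6}→1  {3,4,5,6}→2
  5 left: {1,2,4,5,6}→1  {2,3,4,5,6}→3
  placing 0:x first → 4 extensions

4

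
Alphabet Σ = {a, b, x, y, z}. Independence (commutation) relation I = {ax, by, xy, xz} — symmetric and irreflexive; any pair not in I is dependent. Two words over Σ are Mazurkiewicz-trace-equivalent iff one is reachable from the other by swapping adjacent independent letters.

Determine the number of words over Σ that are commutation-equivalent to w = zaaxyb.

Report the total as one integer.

0(z) covers ∅
1(a) covers 0:z
2(a) covers 1:a
3(x) covers ∅
4(y) covers 2:a
5(b) covers 2:a, 3:x
floor of heap: 0:z, 3:x
completions by unplaced set U, small U first (add the entries for U minus each lowest piece of U):
  |U|=1: {4}:1  {5}:1
  |U|=2: {3,5}:1  {4,5}:2
  |U|=3: {2,4,5}:2  {3,4,5}:3
  |U|=4: {1,2,4,5}:2  {2,3,4,5}:5
  start at 0(z): 7
  start at 3(x): 2
sum over floor = 9

9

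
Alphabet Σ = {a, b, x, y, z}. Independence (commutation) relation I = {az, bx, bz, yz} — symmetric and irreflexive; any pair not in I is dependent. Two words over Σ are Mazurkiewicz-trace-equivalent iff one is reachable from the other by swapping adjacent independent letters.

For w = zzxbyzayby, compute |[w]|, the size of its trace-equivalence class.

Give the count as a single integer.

25

piece 0:z — minimal
piece 1:z rests on {0:z}
piece 2:x rests on {1:z}
piece 3:b — minimal
piece 4:y rests on {2:x, 3:b}
piece 5:z rests on {2:x}
piece 6:a rests on {4:y}
piece 7:y rests on {6:a}
piece 8:b rests on {7:y}
piece 9:y rests on {8:b}
minimal pieces: {0:z, 3:b}
ways to finish when only these pieces remain (= sum over removing one remaining piece with nothing left below it):
  1 left: {5}→1  {9}→1
  2 left: {5,9}→2  {8,9}→1
  3 left: {5,8,9}→3  {7,8,9}→1
  4 left: {5,7,8,9}→4  {6,7,8,9}→1
  5 left: {4,6,7,8,9}→1  {5,6,7,8,9}→5
  6 left: {3,4,6,7,8,9}→1  {4,5,6,7,8,9}→6
  7 left: {2,4,5,6,7,8,9}→6  {3,4,5,6,7,8,9}→7
  8 left: {1,2,4,5,6,7,8,9}→6  {2,3,4,5,6,7,8,9}→13
  placing 0:z first → 19 extensions
  placing 3:b first → 6 extensions
total linear extensions = 25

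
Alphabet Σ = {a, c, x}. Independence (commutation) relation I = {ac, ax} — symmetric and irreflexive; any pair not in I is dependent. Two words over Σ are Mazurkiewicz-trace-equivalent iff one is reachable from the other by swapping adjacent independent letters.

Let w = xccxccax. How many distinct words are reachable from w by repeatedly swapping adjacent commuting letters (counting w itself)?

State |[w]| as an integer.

8

#0=x has no predecessor
#1=c depends on [0:x]
#2=c depends on [1:c]
#3=x depends on [2:c]
#4=c depends on [3:x]
#5=c depends on [4:c]
#6=a has no predecessor
#7=x depends on [5:c]
sources: [0:x, 6:a]
N(rest) = Σ N(rest − s) over sources s of rest; N(one piece) = 1:
  size 1 → [6]=1  [7]=1
  size 2 → [5,7]=1  [6,7]=2
  size 3 → [4,5,7]=1  [5,6,7]=3
  size 4 → [3,4,5,7]=1  [4,5,6,7]=4
  size 5 → [2,3,4,5,7]=1  [3,4,5,6,7]=5
  size 6 → [1,2,3,4,5,7]=1  [2,3,4,5,6,7]=6
  first=0(x) contributes 7
  first=6(a) contributes 1
|[w]| = 8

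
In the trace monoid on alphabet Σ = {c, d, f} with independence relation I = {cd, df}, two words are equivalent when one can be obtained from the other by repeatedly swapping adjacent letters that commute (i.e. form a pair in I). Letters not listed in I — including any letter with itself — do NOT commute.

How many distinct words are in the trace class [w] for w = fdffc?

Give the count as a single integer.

5

drop 0:f onto floor
drop 1:d onto floor
drop 2:f onto {0:f}
drop 3:f onto {2:f}
drop 4:c onto {3:f}
ground layer = {0:f, 1:d}
drop-orders for the pieces not yet dropped (sum over which currently-grounded one goes next):
  1 to go: {1} 1  {4} 1
  2 to go: {1,4} 2  {3,4} 1
  3 to go: {1,3,4} 3  {2,3,4} 1
  if 0:f drops first: 4 orders
  if 1:d drops first: 1 orders
heap linearizations: 5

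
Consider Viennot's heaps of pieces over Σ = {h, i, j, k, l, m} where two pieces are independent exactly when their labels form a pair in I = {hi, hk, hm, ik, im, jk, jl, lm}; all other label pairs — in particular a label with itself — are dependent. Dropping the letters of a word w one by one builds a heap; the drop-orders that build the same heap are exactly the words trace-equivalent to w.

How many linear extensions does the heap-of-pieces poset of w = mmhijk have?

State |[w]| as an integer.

32

#0=m has no predecessor
#1=m depends on [0:m]
#2=h has no predecessor
#3=i has no predecessor
#4=j depends on [1:m, 2:h, 3:i]
#5=k depends on [1:m]
sources: [0:m, 2:h, 3:i]
N(rest) = Σ N(rest − s) over sources s of rest; N(one piece) = 1:
  size 1 → [4]=1  [5]=1
  size 2 → [2,4]=1  [3,4]=1  [4,5]=2
  size 3 → [1,4,5]=2  [2,3,4]=2  [2,4,5]=3  [3,4,5]=3
  size 4 → [0,1,4,5]=2  [1,2,4,5]=5  [1,3,4,5]=5  [2,3,4,5]=8
  first=0(m) contributes 18
  first=2(h) contributes 7
  first=3(i) contributes 7
|[w]| = 32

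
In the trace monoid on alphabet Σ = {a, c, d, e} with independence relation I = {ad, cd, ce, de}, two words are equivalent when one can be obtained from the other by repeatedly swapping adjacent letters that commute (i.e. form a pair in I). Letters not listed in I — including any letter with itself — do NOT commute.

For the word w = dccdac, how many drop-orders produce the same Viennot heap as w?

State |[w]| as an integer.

piece 0:d — minimal
piece 1:c — minimal
piece 2:c rests on {1:c}
piece 3:d rests on {0:d}
piece 4:a rests on {2:c}
piece 5:c rests on {4:a}
minimal pieces: {0:d, 1:c}
ways to finish when only these pieces remain (= sum over removing one remaining piece with nothing left below it):
  1 left: {3}→1  {5}→1
  2 left: {0,3}→1  {3,5}→2  {4,5}→1
  3 left: {0,3,5}→3  {2,4,5}→1  {3,4,5}→3
  4 left: {0,3,4,5}→6  {1,2,4,5}→1  {2,3,4,5}→4
  placing 0:d first → 5 extensions
  placing 1:c first → 10 extensions
total linear extensions = 15

15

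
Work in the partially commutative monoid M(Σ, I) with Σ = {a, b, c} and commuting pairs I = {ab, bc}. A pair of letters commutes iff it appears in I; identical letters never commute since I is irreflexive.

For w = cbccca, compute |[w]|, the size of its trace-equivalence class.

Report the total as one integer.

0(c) covers ∅
1(b) covers ∅
2(c) covers 0:c
3(c) covers 2:c
4(c) covers 3:c
5(a) covers 4:c
floor of heap: 0:c, 1:b
completions by unplaced set U, small U first (add the entries for U minus each lowest piece of U):
  |U|=1: {1}:1  {5}:1
  |U|=2: {1,5}:2  {4,5}:1
  |U|=3: {1,4,5}:3  {3,4,5}:1
  |U|=4: {1,3,4,5}:4  {2,3,4,5}:1
  start at 0(c): 5
  start at 1(b): 1
sum over floor = 6

6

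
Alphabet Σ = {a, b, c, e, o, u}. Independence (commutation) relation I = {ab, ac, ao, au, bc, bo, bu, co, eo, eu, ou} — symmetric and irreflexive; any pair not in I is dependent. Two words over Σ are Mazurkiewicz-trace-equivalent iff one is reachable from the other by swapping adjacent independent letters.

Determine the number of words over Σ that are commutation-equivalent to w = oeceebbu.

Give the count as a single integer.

40

0(o) covers ∅
1(e) covers ∅
2(c) covers 1:e
3(e) covers 2:c
4(e) covers 3:e
5(b) covers 4:e
6(b) covers 5:b
7(u) covers 2:c
floor of heap: 0:o, 1:e
completions by unplaced set U, small U first (add the entries for U minus each lowest piece of U):
  |U|=1: {0}:1  {6}:1  {7}:1
  |U|=2: {0,6}:2  {0,7}:2  {5,6}:1  {6,7}:2
  |U|=3: {0,5,6}:3  {0,6,7}:6  {4,5,6}:1  {5,6,7}:3
  |U|=4: {0,4,5,6}:4  {0,5,6,7}:12  {3,4,5,6}:1  {4,5,6,7}:4
  |U|=5: {0,3,4,5,6}:5  {0,4,5,6,7}:20  {3,4,5,6,7}:5
  |U|=6: {0,3,4,5,6,7}:30  {2,3,4,5,6,7}:5
  start at 0(o): 5
  start at 1(e): 35
sum over floor = 40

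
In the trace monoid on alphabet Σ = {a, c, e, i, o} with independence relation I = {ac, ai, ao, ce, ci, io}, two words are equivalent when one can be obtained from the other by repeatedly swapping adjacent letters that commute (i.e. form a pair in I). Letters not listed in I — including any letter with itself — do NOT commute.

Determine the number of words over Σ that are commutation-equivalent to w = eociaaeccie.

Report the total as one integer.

piece 0:e — minimal
piece 1:o rests on {0:e}
piece 2:c rests on {1:o}
piece 3:i rests on {0:e}
piece 4:a rests on {0:e}
piece 5:a rests on {4:a}
piece 6:e rests on {1:o, 3:i, 5:a}
piece 7:c rests on {2:c}
piece 8:c rests on {7:c}
piece 9:i rests on {6:e}
piece 10:e rests on {9:i}
minimal pieces: {0:e}
ways to finish when only these pieces remain (= sum over removing one remaining piece with nothing left below it):
  1 left: {8}→1  {10}→1
  2 left: {7,8}→1  {8,10}→2  {9,10}→1
  3 left: {2,7,8}→1  {6,9,10}→1  {7,8,10}→3  {8,9,10}→3
  4 left: {2,7,8,10}→4  {3,6,9,10}→1  {5,6,9,10}→1  {6,8,9,10}→4  {7,8,9,10}→6
  5 left: {2,7,8,9,10}→10  {3,5,6,9,10}→2  {3,6,8,9,10}→5  {4,5,6,9,10}→1  {5,6,8,9,10}→5  {6,7,8,9,10}→10
  6 left: {2,6,7,8,9,10}→20  {3,4,5,6,9,10}→3  {3,5,6,8,9,10}→12  {3,6,7,8,9,10}→15  {4,5,6,8,9,10}→6  {5,6,7,8,9,10}→15
  7 left: {1,2,6,7,8,9,10}→20  {2,3,6,7,8,9,10}→35  {2,5,6,7,8,9,10}→35  {3,4,5,6,8,9,10}→21  {3,5,6,7,8,9,10}→42  {4,5,6,7,8,9,10}→21
  8 left: {1,2,3,6,7,8,9,10}→55  {1,2,5,6,7,8,9,10}→55  {2,3,5,6,7,8,9,10}→112  {2,4,5,6,7,8,9,10}→56  {3,4,5,6,7,8,9,10}→84
  9 left: {1,2,3,5,6,7,8,9,10}→222  {1,2,4,5,6,7,8,9,10}→111  {2,3,4,5,6,7,8,9,10}→252
  placing 0:e first → 585 extensions

585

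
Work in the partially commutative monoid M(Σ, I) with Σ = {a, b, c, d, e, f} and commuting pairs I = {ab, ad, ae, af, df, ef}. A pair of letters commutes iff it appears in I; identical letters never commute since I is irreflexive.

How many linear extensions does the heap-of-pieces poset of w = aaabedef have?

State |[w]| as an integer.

drop 0:a onto floor
drop 1:a onto {0:a}
drop 2:a onto {1:a}
drop 3:b onto floor
drop 4:e onto {3:b}
drop 5:d onto {4:e}
drop 6:e onto {5:d}
drop 7:f onto {3:b}
ground layer = {0:a, 3:b}
drop-orders for the pieces not yet dropped (sum over which currently-grounded one goes next):
  1 to go: {2} 1  {6} 1  {7} 1
  2 to go: {1,2} 1  {2,6} 2  {2,7} 2  {5,6} 1  {6,7} 2
  3 to go: {0,1,2} 1  {1,2,6} 3  {1,2,7} 3  {2,5,6} 3  {2,6,7} 6  {4,5,6} 1  {5,6,7} 3
  4 to go: {0,1,2,6} 4  {0,1,2,7} 4  {1,2,5,6} 6  {1,2,6,7} 12  {2,4,5,6} 4  {2,5,6,7} 12  {4,5,6,7} 4
  5 to go: {0,1,2,5,6} 10  {0,1,2,6,7} 20  {1,2,4,5,6} 10  {1,2,5,6,7} 30  {2,4,5,6,7} 20  {3,4,5,6,7} 4
  6 to go: {0,1,2,4,5,6} 20  {0,1,2,5,6,7} 60  {1,2,4,5,6,7} 60  {2,3,4,5,6,7} 24
  if 0:a drops first: 84 orders
  if 3:b drops first: 140 orders
heap linearizations: 224

224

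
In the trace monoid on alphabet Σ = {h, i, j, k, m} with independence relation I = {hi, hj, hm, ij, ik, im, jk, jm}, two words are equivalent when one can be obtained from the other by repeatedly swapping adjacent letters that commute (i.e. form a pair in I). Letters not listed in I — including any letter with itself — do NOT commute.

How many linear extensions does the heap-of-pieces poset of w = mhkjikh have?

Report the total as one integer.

drop 0:m onto floor
drop 1:h onto floor
drop 2:k onto {0:m, 1:h}
drop 3:j onto floor
drop 4:i onto floor
drop 5:k onto {2:k}
drop 6:h onto {5:k}
ground layer = {0:m, 1:h, 3:j, 4:i}
drop-orders for the pieces not yet dropped (sum over which currently-grounded one goes next):
  1 to go: {3} 1  {4} 1  {6} 1
  2 to go: {3,4} 2  {3,6} 2  {4,6} 2  {5,6} 1
  3 to go: {2,5,6} 1  {3,4,6} 6  {3,5,6} 3  {4,5,6} 3
  4 to go: {0,2,5,6} 1  {1,2,5,6} 1  {2,3,5,6} 4  {2,4,5,6} 4  {3,4,5,6} 12
  5 to go: {0,1,2,5,6} 2  {0,2,3,5,6} 5  {0,2,4,5,6} 5  {1,2,3,5,6} 5  {1,2,4,5,6} 5  {2,3,4,5,6} 20
  if 0:m drops first: 30 orders
  if 1:h drops first: 30 orders
  if 3:j drops first: 12 orders
  if 4:i drops first: 12 orders
heap linearizations: 84

84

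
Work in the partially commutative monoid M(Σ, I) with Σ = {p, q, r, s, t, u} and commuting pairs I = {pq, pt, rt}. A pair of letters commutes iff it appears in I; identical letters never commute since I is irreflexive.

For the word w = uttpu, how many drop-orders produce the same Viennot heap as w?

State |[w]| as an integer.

3

#0=u has no predecessor
#1=t depends on [0:u]
#2=t depends on [1:t]
#3=p depends on [0:u]
#4=u depends on [2:t, 3:p]
sources: [0:u]
N(rest) = Σ N(rest − s) over sources s of rest; N(one piece) = 1:
  size 1 → [4]=1
  size 2 → [2,4]=1  [3,4]=1
  size 3 → [1,2,4]=1  [2,3,4]=2
  first=0(u) contributes 3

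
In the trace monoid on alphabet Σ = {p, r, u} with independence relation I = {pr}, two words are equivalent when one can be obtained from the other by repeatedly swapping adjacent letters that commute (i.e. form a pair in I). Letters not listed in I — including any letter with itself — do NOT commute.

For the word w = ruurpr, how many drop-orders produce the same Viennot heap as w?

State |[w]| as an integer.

drop 0:r onto floor
drop 1:u onto {0:r}
drop 2:u onto {1:u}
drop 3:r onto {2:u}
drop 4:p onto {2:u}
drop 5:r onto {3:r}
ground layer = {0:r}
drop-orders for the pieces not yet dropped (sum over which currently-grounded one goes next):
  1 to go: {4} 1  {5} 1
  2 to go: {3,5} 1  {4,5} 2
  3 to go: {3,4,5} 3
  4 to go: {2,3,4,5} 3
  if 0:r drops first: 3 orders

3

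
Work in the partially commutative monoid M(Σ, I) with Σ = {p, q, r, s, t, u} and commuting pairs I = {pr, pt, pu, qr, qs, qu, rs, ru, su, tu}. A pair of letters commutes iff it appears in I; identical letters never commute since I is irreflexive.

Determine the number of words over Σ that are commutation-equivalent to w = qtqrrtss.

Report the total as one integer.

drop 0:q onto floor
drop 1:t onto {0:q}
drop 2:q onto {1:t}
drop 3:r onto {1:t}
drop 4:r onto {3:r}
drop 5:t onto {2:q, 4:r}
drop 6:s onto {5:t}
drop 7:s onto {6:s}
ground layer = {0:q}
drop-orders for the pieces not yet dropped (sum over which currently-grounded one goes next):
  1 to go: {7} 1
  2 to go: {6,7} 1
  3 to go: {5,6,7} 1
  4 to go: {2,5,6,7} 1  {4,5,6,7} 1
  5 to go: {2,4,5,6,7} 2  {3,4,5,6,7} 1
  6 to go: {2,3,4,5,6,7} 3
  if 0:q drops first: 3 orders

3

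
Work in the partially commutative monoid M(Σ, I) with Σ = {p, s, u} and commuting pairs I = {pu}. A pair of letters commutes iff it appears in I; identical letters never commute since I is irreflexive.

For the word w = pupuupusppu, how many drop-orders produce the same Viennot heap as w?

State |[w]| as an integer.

piece 0:p — minimal
piece 1:u — minimal
piece 2:p rests on {0:p}
piece 3:u rests on {1:u}
piece 4:u rests on {3:u}
piece 5:p rests on {2:p}
piece 6:u rests on {4:u}
piece 7:s rests on {5:p, 6:u}
piece 8:p rests on {7:s}
piece 9:p rests on {8:p}
piece 10:u rests on {7:s}
minimal pieces: {0:p, 1:u}
ways to finish when only these pieces remain (= sum over removing one remaining piece with nothing left below it):
  1 left: {9}→1  {10}→1
  2 left: {8,9}→1  {9,10}→2
  3 left: {8,9,10}→3
  4 left: {7,8,9,10}→3
  5 left: {5,7,8,9,10}→3  {6,7,8,9,10}→3
  6 left: {2,5,7,8,9,10}→3  {4,6,7,8,9,10}→3  {5,6,7,8,9,10}→6
  7 left: {0,2,5,7,8,9,10}→3  {2,5,6,7,8,9,10}→9  {3,4,6,7,8,9,10}→3  {4,5,6,7,8,9,10}→9
  8 left: {0,2,5,6,7,8,9,10}→12  {1,3,4,6,7,8,9,10}→3  {2,4,5,6,7,8,9,10}→18  {3,4,5,6,7,8,9,10}→12
  9 left: {0,2,4,5,6,7,8,9,10}→30  {1,3,4,5,6,7,8,9,10}→15  {2,3,4,5,6,7,8,9,10}→30
  placing 0:p first → 45 extensions
  placing 1:u first → 60 extensions
total linear extensions = 105

105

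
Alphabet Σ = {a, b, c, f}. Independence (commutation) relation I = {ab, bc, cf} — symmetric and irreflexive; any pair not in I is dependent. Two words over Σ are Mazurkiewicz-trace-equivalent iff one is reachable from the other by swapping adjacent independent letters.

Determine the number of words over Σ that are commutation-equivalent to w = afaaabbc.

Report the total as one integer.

15

piece 0:a — minimal
piece 1:f rests on {0:a}
piece 2:a rests on {1:f}
piece 3:a rests on {2:a}
piece 4:a rests on {3:a}
piece 5:b rests on {1:f}
piece 6:b rests on {5:b}
piece 7:c rests on {4:a}
minimal pieces: {0:a}
ways to finish when only these pieces remain (= sum over removing one remaining piece with nothing left below it):
  1 left: {6}→1  {7}→1
  2 left: {4,7}→1  {5,6}→1  {6,7}→2
  3 left: {3,4,7}→1  {4,6,7}→3  {5,6,7}→3
  4 left: {2,3,4,7}→1  {3,4,6,7}→4  {4,5,6,7}→6
  5 left: {2,3,4,6,7}→5  {3,4,5,6,7}→10
  6 left: {2,3,4,5,6,7}→15
  placing 0:a first → 15 extensions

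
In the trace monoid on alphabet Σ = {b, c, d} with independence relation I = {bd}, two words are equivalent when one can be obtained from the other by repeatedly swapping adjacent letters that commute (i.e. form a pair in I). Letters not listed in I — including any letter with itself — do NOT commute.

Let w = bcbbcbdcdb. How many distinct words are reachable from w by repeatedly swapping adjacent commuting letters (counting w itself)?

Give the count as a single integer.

4

piece 0:b — minimal
piece 1:c rests on {0:b}
piece 2:b rests on {1:c}
piece 3:b rests on {2:b}
piece 4:c rests on {3:b}
piece 5:b rests on {4:c}
piece 6:d rests on {4:c}
piece 7:c rests on {5:b, 6:d}
piece 8:d rests on {7:c}
piece 9:b rests on {7:c}
minimal pieces: {0:b}
ways to finish when only these pieces remain (= sum over removing one remaining piece with nothing left below it):
  1 left: {8}→1  {9}→1
  2 left: {8,9}→2
  3 left: {7,8,9}→2
  4 left: {5,7,8,9}→2  {6,7,8,9}→2
  5 left: {5,6,7,8,9}→4
  6 left: {4,5,6,7,8,9}→4
  7 left: {3,4,5,6,7,8,9}→4
  8 left: {2,3,4,5,6,7,8,9}→4
  placing 0:b first → 4 extensions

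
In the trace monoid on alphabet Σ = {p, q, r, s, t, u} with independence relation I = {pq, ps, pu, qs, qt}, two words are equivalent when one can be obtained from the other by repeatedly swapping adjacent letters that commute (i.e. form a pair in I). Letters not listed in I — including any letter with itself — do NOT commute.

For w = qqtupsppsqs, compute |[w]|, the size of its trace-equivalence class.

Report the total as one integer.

1040

piece 0:q — minimal
piece 1:q rests on {0:q}
piece 2:t — minimal
piece 3:u rests on {1:q, 2:t}
piece 4:p rests on {2:t}
piece 5:s rests on {3:u}
piece 6:p rests on {4:p}
piece 7:p rests on {6:p}
piece 8:s rests on {5:s}
piece 9:q rests on {3:u}
piece 10:s rests on {8:s}
minimal pieces: {0:q, 2:t}
ways to finish when only these pieces remain (= sum over removing one remaining piece with nothing left below it):
  1 left: {7}→1  {9}→1  {10}→1
  2 left: {6,7}→1  {7,9}→2  {7,10}→2  {8,10}→1  {9,10}→2
  3 left: {4,6,7}→1  {5,8,10}→1  {6,7,9}→3  {6,7,10}→3  {7,8,10}→3  {7,9,10}→6  {8,9,10}→3
  4 left: {4,6,7,9}→4  {4,6,7,10}→4  {5,7,8,10}→4  {5,8,9,10}→4  {6,7,8,10}→6  {6,7,9,10}→12  {7,8,9,10}→12
  5 left: {3,5,8,9,10}→4  {4,6,7,8,10}→10  {4,6,7,9,10}→20  {5,6,7,8,10}→10  {5,7,8,9,10}→20  {6,7,8,9,10}→30
  6 left: {1,3,5,8,9,10}→4  {3,5,7,8,9,10}→24  {4,5,6,7,8,10}→20  {4,6,7,8,9,10}→60  {5,6,7,8,9,10}→60
  7 left: {0,1,3,5,8,9,10}→4  {1,3,5,7,8,9,10}→28  {3,5,6,7,8,9,10}→84  {4,5,6,7,8,9,10}→140
  8 left: {0,1,3,5,7,8,9,10}→32  {1,3,5,6,7,8,9,10}→112  {3,4,5,6,7,8,9,10}→224
  9 left: {0,1,3,5,6,7,8,9,10}→144  {1,3,4,5,6,7,8,9,10}→336  {2,3,4,5,6,7,8,9,10}→224
  placing 0:q first → 560 extensions
  placing 2:t first → 480 extensions
total linear extensions = 1040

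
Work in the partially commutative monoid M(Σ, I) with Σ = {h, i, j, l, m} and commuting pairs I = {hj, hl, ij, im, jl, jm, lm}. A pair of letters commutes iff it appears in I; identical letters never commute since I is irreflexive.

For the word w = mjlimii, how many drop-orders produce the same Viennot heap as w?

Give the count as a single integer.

105

0(m) covers ∅
1(j) covers ∅
2(l) covers ∅
3(i) covers 2:l
4(m) covers 0:m
5(i) covers 3:i
6(i) covers 5:i
floor of heap: 0:m, 1:j, 2:l
completions by unplaced set U, small U first (add the entries for U minus each lowest piece of U):
  |U|=1: {1}:1  {4}:1  {6}:1
  |U|=2: {0,4}:1  {1,4}:2  {1,6}:2  {4,6}:2  {5,6}:1
  |U|=3: {0,1,4}:3  {0,4,6}:3  {1,4,6}:6  {1,5,6}:3  {3,5,6}:1  {4,5,6}:3
  |U|=4: {0,1,4,6}:12  {0,4,5,6}:6  {1,3,5,6}:4  {1,4,5,6}:12  {2,3,5,6}:1  {3,4,5,6}:4
  |U|=5: {0,1,4,5,6}:30  {0,3,4,5,6}:10  {1,2,3,5,6}:5  {1,3,4,5,6}:20  {2,3,4,5,6}:5
  start at 0(m): 30
  start at 1(j): 15
  start at 2(l): 60
sum over floor = 105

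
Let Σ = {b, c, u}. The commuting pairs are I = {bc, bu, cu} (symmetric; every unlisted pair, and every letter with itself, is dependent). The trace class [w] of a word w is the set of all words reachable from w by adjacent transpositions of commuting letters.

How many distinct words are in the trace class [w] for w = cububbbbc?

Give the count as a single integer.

0(c) covers ∅
1(u) covers ∅
2(b) covers ∅
3(u) covers 1:u
4(b) covers 2:b
5(b) covers 4:b
6(b) covers 5:b
7(b) covers 6:b
8(c) covers 0:c
floor of heap: 0:c, 1:u, 2:b
completions by unplaced set U, small U first (add the entries for U minus each lowest piece of U):
  |U|=1: {3}:1  {7}:1  {8}:1
  |U|=2: {0,8}:1  {1,3}:1  {3,7}:2  {3,8}:2  {6,7}:1  {7,8}:2
  |U|=3: {0,3,8}:3  {0,7,8}:3  {1,3,7}:3  {1,3,8}:3  {3,6,7}:3  {3,7,8}:6  {5,6,7}:1  {6,7,8}:3
  |U|=4: {0,1,3,8}:6  {0,3,7,8}:12  {0,6,7,8}:6  {1,3,6,7}:6  {1,3,7,8}:12  {3,5,6,7}:4  {3,6,7,8}:12  {4,5,6,7}:1  {5,6,7,8}:4
  |U|=5: {0,1,3,7,8}:30  {0,3,6,7,8}:30  {0,5,6,7,8}:10  {1,3,5,6,7}:10  {1,3,6,7,8}:30  {2,4,5,6,7}:1  {3,4,5,6,7}:5  {3,5,6,7,8}:20  {4,5,6,7,8}:5
  |U|=6: {0,1,3,6,7,8}:90  {0,3,5,6,7,8}:60  {0,4,5,6,7,8}:15  {1,3,4,5,6,7}:15  {1,3,5,6,7,8}:60  {2,3,4,5,6,7}:6  {2,4,5,6,7,8}:6  {3,4,5,6,7,8}:30
  |U|=7: {0,1,3,5,6,7,8}:210  {0,2,4,5,6,7,8}:21  {0,3,4,5,6,7,8}:105  {1,2,3,4,5,6,7}:21  {1,3,4,5,6,7,8}:105  {2,3,4,5,6,7,8}:42
  start at 0(c): 168
  start at 1(u): 168
  start at 2(b): 420
sum over floor = 756

756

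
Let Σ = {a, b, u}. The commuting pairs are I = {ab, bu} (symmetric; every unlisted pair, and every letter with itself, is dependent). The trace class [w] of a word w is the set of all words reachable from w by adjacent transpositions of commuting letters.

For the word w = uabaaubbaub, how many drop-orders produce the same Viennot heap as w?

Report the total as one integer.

0(u) covers ∅
1(a) covers 0:u
2(b) covers ∅
3(a) covers 1:a
4(a) covers 3:a
5(u) covers 4:a
6(b) covers 2:b
7(b) covers 6:b
8(a) covers 5:u
9(u) covers 8:a
10(b) covers 7:b
floor of heap: 0:u, 2:b
completions by unplaced set U, small U first (add the entries for U minus each lowest piece of U):
  |U|=1: {9}:1  {10}:1
  |U|=2: {7,10}:1  {8,9}:1  {9,10}:2
  |U|=3: {5,8,9}:1  {6,7,10}:1  {7,9,10}:3  {8,9,10}:3
  |U|=4: {2,6,7,10}:1  {4,5,8,9}:1  {5,8,9,10}:4  {6,7,9,10}:4  {7,8,9,10}:6
  |U|=5: {2,6,7,9,10}:5  {3,4,5,8,9}:1  {4,5,8,9,10}:5  {5,7,8,9,10}:10  {6,7,8,9,10}:10
  |U|=6: {1,3,4,5,8,9}:1  {2,6,7,8,9,10}:15  {3,4,5,8,9,10}:6  {4,5,7,8,9,10}:15  {5,6,7,8,9,10}:20
  |U|=7: {0,1,3,4,5,8,9}:1  {1,3,4,5,8,9,10}:7  {2,5,6,7,8,9,10}:35  {3,4,5,7,8,9,10}:21  {4,5,6,7,8,9,10}:35
  |U|=8: {0,1,3,4,5,8,9,10}:8  {1,3,4,5,7,8,9,10}:28  {2,4,5,6,7,8,9,10}:70  {3,4,5,6,7,8,9,10}:56
  |U|=9: {0,1,3,4,5,7,8,9,10}:36  {1,3,4,5,6,7,8,9,10}:84  {2,3,4,5,6,7,8,9,10}:126
  start at 0(u): 210
  start at 2(b): 120
sum over floor = 330

330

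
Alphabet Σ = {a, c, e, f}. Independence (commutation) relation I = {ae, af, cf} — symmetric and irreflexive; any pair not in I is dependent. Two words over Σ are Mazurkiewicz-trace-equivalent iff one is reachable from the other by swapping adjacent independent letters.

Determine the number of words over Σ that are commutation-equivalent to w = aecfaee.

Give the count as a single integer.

17

0(a) covers ∅
1(e) covers ∅
2(c) covers 0:a, 1:e
3(f) covers 1:e
4(a) covers 2:c
5(e) covers 2:c, 3:f
6(e) covers 5:e
floor of heap: 0:a, 1:e
completions by unplaced set U, small U first (add the entries for U minus each lowest piece of U):
  |U|=1: {4}:1  {6}:1
  |U|=2: {4,6}:2  {5,6}:1
  |U|=3: {3,5,6}:1  {4,5,6}:3
  |U|=4: {2,4,5,6}:3  {3,4,5,6}:4
  |U|=5: {0,2,4,5,6}:3  {2,3,4,5,6}:7
  start at 0(a): 7
  start at 1(e): 10
sum over floor = 17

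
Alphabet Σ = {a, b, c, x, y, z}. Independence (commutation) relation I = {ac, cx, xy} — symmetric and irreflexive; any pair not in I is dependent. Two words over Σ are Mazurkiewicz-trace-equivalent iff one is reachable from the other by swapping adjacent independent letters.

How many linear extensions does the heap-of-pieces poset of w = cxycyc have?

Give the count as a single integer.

#0=c has no predecessor
#1=x has no predecessor
#2=y depends on [0:c]
#3=c depends on [2:y]
#4=y depends on [3:c]
#5=c depends on [4:y]
sources: [0:c, 1:x]
N(rest) = Σ N(rest − s) over sources s of rest; N(one piece) = 1:
  size 1 → [1]=1  [5]=1
  size 2 → [1,5]=2  [4,5]=1
  size 3 → [1,4,5]=3  [3,4,5]=1
  size 4 → [1,3,4,5]=4  [2,3,4,5]=1
  first=0(c) contributes 5
  first=1(x) contributes 1
|[w]| = 6

6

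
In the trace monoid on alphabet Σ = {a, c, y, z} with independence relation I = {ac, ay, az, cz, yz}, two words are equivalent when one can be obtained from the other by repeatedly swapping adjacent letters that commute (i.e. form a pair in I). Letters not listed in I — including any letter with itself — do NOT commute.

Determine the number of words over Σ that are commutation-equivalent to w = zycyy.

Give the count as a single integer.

#0=z has no predecessor
#1=y has no predecessor
#2=c depends on [1:y]
#3=y depends on [2:c]
#4=y depends on [3:y]
sources: [0:z, 1:y]
N(rest) = Σ N(rest − s) over sources s of rest; N(one piece) = 1:
  size 1 → [0]=1  [4]=1
  size 2 → [0,4]=2  [3,4]=1
  size 3 → [0,3,4]=3  [2,3,4]=1
  first=0(z) contributes 1
  first=1(y) contributes 4
|[w]| = 5

5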